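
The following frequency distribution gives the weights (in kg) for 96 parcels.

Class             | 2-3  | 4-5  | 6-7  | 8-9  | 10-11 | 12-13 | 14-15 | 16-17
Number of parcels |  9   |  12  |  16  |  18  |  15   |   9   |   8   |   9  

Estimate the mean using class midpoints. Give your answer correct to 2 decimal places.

9.04

Midpoints: 2.5, 4.5, 6.5, 8.5, 10.5, 12.5, 14.5, 16.5
Σfm = 9×2.5 + 12×4.5 + 16×6.5 + 18×8.5 + 15×10.5 + 9×12.5 + 8×14.5 + 9×16.5 = 868
n = Σf = 96
Mean = 868 / 96 = 9.0417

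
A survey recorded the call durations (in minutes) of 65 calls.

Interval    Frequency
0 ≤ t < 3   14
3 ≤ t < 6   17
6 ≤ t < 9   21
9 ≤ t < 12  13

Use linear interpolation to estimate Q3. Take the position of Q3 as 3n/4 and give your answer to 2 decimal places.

Cumulative frequencies: 14, 31, 52, 65
n = 65; position = 3n/4 = 48.75.
This falls in the class 6 ≤ t < 9: L = 6, F = 31, f = 21, h = 3.
Upper quartile ≈ 6 + ((48.75 − 31) / 21) × 3 = 8.5357

8.54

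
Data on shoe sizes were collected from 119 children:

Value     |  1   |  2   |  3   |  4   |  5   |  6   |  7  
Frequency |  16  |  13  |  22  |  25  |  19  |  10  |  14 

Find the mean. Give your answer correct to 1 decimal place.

3.9

Values: 1, 2, 3, 4, 5, 6, 7
Σfx = 16×1 + 13×2 + 22×3 + 25×4 + 19×5 + 10×6 + 14×7 = 461
n = Σf = 119
Mean = 461 / 119 = 3.8739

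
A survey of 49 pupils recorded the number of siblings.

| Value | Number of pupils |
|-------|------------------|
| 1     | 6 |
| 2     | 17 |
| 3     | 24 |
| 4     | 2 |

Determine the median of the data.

3

Cumulative frequencies: 6, 23, 47, 49
n = 49, so the median is the value in position (n+1)/2 = 25.
Position 25 falls at value 3.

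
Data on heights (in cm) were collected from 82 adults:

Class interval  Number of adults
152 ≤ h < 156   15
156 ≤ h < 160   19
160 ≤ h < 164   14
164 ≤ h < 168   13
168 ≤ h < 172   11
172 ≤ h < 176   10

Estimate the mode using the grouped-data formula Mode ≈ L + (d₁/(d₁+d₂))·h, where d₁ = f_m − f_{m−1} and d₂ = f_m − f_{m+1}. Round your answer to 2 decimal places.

157.78

Modal class: 156 ≤ h < 160 (highest frequency 19).
d₁ = 19 − 15 = 4, d₂ = 19 − 14 = 5
Mode ≈ 156 + (4/(4+5)) × 4 = 156 + 1.7778 = 157.7778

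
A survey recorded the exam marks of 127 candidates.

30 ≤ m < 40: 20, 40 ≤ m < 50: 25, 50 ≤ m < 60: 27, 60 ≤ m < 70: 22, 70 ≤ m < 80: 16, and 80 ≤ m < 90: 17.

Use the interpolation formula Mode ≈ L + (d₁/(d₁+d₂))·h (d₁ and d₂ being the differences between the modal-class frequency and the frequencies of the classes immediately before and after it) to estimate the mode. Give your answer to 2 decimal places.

52.86

Modal class: 50 ≤ m < 60 (highest frequency 27).
d₁ = 27 − 25 = 2, d₂ = 27 − 22 = 5
Mode ≈ 50 + (2/(2+5)) × 10 = 50 + 2.8571 = 52.8571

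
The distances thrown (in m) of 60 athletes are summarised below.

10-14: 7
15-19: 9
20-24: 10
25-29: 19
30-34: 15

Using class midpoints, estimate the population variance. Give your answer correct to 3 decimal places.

43.639

Midpoints: 12, 17, 22, 27, 32
n = 60, Σfm = 1450, mean = 24.1667
Σfm² = 37660
Σf(m − x̄)² = Σfm² − (Σfm)²/n = 37660 − 1450²/60 = 2618.3333
Population variance = 2618.3333 / 60 = 43.6389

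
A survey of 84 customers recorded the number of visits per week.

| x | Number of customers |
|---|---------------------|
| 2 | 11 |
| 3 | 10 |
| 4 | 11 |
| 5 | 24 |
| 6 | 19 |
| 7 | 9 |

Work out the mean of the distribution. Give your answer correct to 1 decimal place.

4.7

Values: 2, 3, 4, 5, 6, 7
Σfx = 11×2 + 10×3 + 11×4 + 24×5 + 19×6 + 9×7 = 393
n = Σf = 84
Mean = 393 / 84 = 4.6786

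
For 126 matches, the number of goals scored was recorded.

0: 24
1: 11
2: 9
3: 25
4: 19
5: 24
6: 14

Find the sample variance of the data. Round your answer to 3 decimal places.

Values: 0, 1, 2, 3, 4, 5, 6
n = 126, Σfx = 384, mean = 3.0476
Σfx² = 1680
Σf(x − x̄)² = Σfx² − (Σfx)²/n = 1680 − 384²/126 = 509.7143
Sample variance = 509.7143 / 125 = 4.0777

4.078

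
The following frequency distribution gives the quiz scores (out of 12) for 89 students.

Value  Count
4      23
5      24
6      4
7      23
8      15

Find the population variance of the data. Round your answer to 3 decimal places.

Values: 4, 5, 6, 7, 8
n = 89, Σfx = 517, mean = 5.8090
Σfx² = 3199
Σf(x − x̄)² = Σfx² − (Σfx)²/n = 3199 − 517²/89 = 195.7528
Population variance = 195.7528 / 89 = 2.1995

2.199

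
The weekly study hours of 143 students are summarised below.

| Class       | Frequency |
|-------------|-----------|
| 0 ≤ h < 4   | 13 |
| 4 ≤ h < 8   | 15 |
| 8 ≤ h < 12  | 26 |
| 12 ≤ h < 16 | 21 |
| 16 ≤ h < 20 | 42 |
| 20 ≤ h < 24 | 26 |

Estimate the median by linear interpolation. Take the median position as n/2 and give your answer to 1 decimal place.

15.3

Cumulative frequencies: 13, 28, 54, 75, 117, 143
n = 143; position = n/2 = 71.5.
This falls in the class 12 ≤ h < 16: L = 12, F = 54, f = 21, h = 4.
Median ≈ 12 + ((71.5 − 54) / 21) × 4 = 15.3333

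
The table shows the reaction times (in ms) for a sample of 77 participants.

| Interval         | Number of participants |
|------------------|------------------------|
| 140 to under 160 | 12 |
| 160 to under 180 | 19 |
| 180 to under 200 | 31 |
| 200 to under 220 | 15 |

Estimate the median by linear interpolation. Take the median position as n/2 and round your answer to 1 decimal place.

Cumulative frequencies: 12, 31, 62, 77
n = 77; position = n/2 = 38.5.
This falls in the class 180 to under 200: L = 180, F = 31, f = 31, h = 20.
Median ≈ 180 + ((38.5 − 31) / 31) × 20 = 184.8387

184.8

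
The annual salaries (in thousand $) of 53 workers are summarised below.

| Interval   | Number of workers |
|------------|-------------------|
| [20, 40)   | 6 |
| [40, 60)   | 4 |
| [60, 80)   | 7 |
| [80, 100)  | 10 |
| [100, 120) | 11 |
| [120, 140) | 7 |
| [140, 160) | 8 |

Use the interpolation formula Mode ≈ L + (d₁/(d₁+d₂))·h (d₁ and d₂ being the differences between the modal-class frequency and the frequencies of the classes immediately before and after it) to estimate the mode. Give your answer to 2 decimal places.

Modal class: [100, 120) (highest frequency 11).
d₁ = 11 − 10 = 1, d₂ = 11 − 7 = 4
Mode ≈ 100 + (1/(1+4)) × 20 = 100 + 4.0000 = 104.0000

104.00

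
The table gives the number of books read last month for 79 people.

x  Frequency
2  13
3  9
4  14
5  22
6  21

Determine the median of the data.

Cumulative frequencies: 13, 22, 36, 58, 79
n = 79, so the median is the value in position (n+1)/2 = 40.
Position 40 falls at value 5.

5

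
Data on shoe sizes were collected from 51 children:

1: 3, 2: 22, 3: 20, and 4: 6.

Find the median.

Cumulative frequencies: 3, 25, 45, 51
n = 51, so the median is the value in position (n+1)/2 = 26.
Position 26 falls at value 3.

3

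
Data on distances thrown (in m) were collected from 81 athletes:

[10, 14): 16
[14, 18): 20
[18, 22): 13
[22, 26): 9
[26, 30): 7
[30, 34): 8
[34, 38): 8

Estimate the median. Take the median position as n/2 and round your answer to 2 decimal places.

Cumulative frequencies: 16, 36, 49, 58, 65, 73, 81
n = 81; position = n/2 = 40.5.
This falls in the class [18, 22): L = 18, F = 36, f = 13, h = 4.
Median ≈ 18 + ((40.5 − 36) / 13) × 4 = 19.3846

19.38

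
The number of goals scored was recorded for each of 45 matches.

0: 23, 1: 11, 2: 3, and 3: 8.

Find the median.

0

Cumulative frequencies: 23, 34, 37, 45
n = 45, so the median is the value in position (n+1)/2 = 23.
Position 23 falls at value 0.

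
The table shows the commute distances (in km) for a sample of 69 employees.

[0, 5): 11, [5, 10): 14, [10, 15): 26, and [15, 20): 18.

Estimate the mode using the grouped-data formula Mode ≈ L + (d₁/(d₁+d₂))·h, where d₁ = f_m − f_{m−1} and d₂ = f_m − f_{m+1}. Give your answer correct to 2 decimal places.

Modal class: [10, 15) (highest frequency 26).
d₁ = 26 − 14 = 12, d₂ = 26 − 18 = 8
Mode ≈ 10 + (12/(12+8)) × 5 = 10 + 3.0000 = 13.0000

13.00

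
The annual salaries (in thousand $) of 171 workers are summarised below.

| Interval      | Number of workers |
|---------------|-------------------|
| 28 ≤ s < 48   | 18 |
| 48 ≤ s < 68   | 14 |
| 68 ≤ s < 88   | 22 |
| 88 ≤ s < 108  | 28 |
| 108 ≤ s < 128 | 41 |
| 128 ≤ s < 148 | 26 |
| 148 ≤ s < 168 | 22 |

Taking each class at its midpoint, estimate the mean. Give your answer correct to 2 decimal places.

Midpoints: 38, 58, 78, 98, 118, 138, 158
Σfm = 18×38 + 14×58 + 22×78 + 28×98 + 41×118 + 26×138 + 22×158 = 17858
n = Σf = 171
Mean = 17858 / 171 = 104.4327

104.43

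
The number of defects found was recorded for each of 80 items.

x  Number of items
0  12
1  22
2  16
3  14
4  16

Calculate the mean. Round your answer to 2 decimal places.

Values: 0, 1, 2, 3, 4
Σfx = 12×0 + 22×1 + 16×2 + 14×3 + 16×4 = 160
n = Σf = 80
Mean = 160 / 80 = 2.0000

2.00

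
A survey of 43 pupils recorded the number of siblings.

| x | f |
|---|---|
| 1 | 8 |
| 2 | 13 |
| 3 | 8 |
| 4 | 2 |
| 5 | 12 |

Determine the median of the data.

3

Cumulative frequencies: 8, 21, 29, 31, 43
n = 43, so the median is the value in position (n+1)/2 = 22.
Position 22 falls at value 3.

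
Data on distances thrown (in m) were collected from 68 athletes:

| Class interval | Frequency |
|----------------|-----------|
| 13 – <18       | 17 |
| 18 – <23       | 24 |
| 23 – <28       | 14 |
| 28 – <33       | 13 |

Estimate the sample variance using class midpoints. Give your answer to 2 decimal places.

Midpoints: 15.5, 20.5, 25.5, 30.5
n = 68, Σfm = 1509, mean = 22.1912
Σfm² = 35367
Σf(m − x̄)² = Σfm² − (Σfm)²/n = 35367 − 1509²/68 = 1880.5147
Sample variance = 1880.5147 / 67 = 28.0674

28.07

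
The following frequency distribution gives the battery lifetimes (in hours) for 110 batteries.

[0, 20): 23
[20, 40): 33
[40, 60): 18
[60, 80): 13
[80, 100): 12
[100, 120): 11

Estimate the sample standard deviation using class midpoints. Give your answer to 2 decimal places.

32.30

Midpoints: 10, 30, 50, 70, 90, 110
n = 110, Σfm = 5320, mean = 48.3636
Σfm² = 371000
Σf(m − x̄)² = Σfm² − (Σfm)²/n = 371000 − 5320²/110 = 113705.4545
Sample variance = 113705.4545 / 109 = 1043.1693
Standard deviation = √1043.1693 = 32.2981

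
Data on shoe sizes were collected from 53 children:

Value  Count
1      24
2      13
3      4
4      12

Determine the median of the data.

2

Cumulative frequencies: 24, 37, 41, 53
n = 53, so the median is the value in position (n+1)/2 = 27.
Position 27 falls at value 2.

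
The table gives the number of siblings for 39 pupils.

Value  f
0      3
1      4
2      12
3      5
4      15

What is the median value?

3

Cumulative frequencies: 3, 7, 19, 24, 39
n = 39, so the median is the value in position (n+1)/2 = 20.
Position 20 falls at value 3.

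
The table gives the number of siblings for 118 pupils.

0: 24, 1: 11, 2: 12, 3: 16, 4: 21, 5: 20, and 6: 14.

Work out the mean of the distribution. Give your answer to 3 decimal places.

Values: 0, 1, 2, 3, 4, 5, 6
Σfx = 24×0 + 11×1 + 12×2 + 16×3 + 21×4 + 20×5 + 14×6 = 351
n = Σf = 118
Mean = 351 / 118 = 2.9746

2.975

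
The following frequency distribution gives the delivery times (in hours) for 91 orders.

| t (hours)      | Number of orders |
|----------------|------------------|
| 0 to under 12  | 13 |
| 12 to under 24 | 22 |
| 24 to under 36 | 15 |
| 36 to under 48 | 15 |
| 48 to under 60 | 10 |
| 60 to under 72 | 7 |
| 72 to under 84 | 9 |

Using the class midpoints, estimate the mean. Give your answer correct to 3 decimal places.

Midpoints: 6, 18, 30, 42, 54, 66, 78
Σfm = 13×6 + 22×18 + 15×30 + 15×42 + 10×54 + 7×66 + 9×78 = 3258
n = Σf = 91
Mean = 3258 / 91 = 35.8022

35.802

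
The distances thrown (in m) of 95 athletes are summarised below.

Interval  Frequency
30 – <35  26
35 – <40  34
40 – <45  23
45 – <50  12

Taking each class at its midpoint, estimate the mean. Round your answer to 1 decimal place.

Midpoints: 32.5, 37.5, 42.5, 47.5
Σfm = 26×32.5 + 34×37.5 + 23×42.5 + 12×47.5 = 3667.5
n = Σf = 95
Mean = 3667.5 / 95 = 38.6053

38.6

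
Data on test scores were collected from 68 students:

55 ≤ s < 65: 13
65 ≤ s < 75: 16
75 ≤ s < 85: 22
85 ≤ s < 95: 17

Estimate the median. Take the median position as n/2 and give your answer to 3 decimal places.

Cumulative frequencies: 13, 29, 51, 68
n = 68; position = n/2 = 34.
This falls in the class 75 ≤ s < 85: L = 75, F = 29, f = 22, h = 10.
Median ≈ 75 + ((34 − 29) / 22) × 10 = 77.2727

77.273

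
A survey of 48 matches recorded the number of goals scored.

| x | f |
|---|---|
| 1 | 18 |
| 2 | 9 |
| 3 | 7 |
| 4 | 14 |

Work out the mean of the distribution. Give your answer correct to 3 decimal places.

Values: 1, 2, 3, 4
Σfx = 18×1 + 9×2 + 7×3 + 14×4 = 113
n = Σf = 48
Mean = 113 / 48 = 2.3542

2.354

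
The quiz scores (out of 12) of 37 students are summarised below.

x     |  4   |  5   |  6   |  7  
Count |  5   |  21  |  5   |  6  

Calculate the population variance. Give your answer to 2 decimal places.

0.81

Values: 4, 5, 6, 7
n = 37, Σfx = 197, mean = 5.3243
Σfx² = 1079
Σf(x − x̄)² = Σfx² − (Σfx)²/n = 1079 − 197²/37 = 30.1081
Population variance = 30.1081 / 37 = 0.8137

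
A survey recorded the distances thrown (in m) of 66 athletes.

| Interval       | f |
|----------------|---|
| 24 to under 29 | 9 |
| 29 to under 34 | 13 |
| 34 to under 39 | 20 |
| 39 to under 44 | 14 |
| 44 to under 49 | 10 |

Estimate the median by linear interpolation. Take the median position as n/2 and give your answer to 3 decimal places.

36.750

Cumulative frequencies: 9, 22, 42, 56, 66
n = 66; position = n/2 = 33.
This falls in the class 34 to under 39: L = 34, F = 22, f = 20, h = 5.
Median ≈ 34 + ((33 − 22) / 20) × 5 = 36.7500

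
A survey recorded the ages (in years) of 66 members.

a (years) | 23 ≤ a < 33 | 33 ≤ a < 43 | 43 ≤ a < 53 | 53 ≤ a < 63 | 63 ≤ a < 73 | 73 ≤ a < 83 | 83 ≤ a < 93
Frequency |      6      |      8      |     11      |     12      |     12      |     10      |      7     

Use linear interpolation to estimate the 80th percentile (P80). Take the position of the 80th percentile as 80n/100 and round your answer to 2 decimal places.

76.80

Cumulative frequencies: 6, 14, 25, 37, 49, 59, 66
n = 66; position = 80n/100 = 52.8.
This falls in the class 73 ≤ a < 83: L = 73, F = 49, f = 10, h = 10.
80th percentile ≈ 73 + ((52.8 − 49) / 10) × 10 = 76.8000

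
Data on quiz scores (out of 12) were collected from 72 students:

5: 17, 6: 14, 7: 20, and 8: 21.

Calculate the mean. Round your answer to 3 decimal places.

Values: 5, 6, 7, 8
Σfx = 17×5 + 14×6 + 20×7 + 21×8 = 477
n = Σf = 72
Mean = 477 / 72 = 6.6250

6.625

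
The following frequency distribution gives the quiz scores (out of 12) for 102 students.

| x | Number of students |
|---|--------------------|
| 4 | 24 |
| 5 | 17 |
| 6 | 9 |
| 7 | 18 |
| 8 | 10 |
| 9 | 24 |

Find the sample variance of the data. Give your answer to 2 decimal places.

3.64

Values: 4, 5, 6, 7, 8, 9
n = 102, Σfx = 657, mean = 6.4412
Σfx² = 4599
Σf(x − x̄)² = Σfx² − (Σfx)²/n = 4599 − 657²/102 = 367.1471
Sample variance = 367.1471 / 101 = 3.6351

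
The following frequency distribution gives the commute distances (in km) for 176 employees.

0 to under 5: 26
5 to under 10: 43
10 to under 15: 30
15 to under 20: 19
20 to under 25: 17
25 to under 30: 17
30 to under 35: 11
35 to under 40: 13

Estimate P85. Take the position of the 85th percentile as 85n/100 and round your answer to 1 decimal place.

29.3

Cumulative frequencies: 26, 69, 99, 118, 135, 152, 163, 176
n = 176; position = 85n/100 = 149.6.
This falls in the class 25 to under 30: L = 25, F = 135, f = 17, h = 5.
85th percentile ≈ 25 + ((149.6 − 135) / 17) × 5 = 29.2941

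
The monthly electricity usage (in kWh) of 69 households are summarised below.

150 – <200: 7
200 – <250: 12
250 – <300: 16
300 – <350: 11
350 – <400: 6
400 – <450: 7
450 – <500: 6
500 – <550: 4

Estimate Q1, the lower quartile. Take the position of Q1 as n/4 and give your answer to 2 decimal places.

242.71

Cumulative frequencies: 7, 19, 35, 46, 52, 59, 65, 69
n = 69; position = n/4 = 17.25.
This falls in the class 200 – <250: L = 200, F = 7, f = 12, h = 50.
Lower quartile ≈ 200 + ((17.25 − 7) / 12) × 50 = 242.7083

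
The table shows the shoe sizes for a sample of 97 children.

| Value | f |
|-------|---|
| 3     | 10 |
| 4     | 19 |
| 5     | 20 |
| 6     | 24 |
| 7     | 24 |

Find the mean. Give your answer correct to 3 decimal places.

5.340

Values: 3, 4, 5, 6, 7
Σfx = 10×3 + 19×4 + 20×5 + 24×6 + 24×7 = 518
n = Σf = 97
Mean = 518 / 97 = 5.3402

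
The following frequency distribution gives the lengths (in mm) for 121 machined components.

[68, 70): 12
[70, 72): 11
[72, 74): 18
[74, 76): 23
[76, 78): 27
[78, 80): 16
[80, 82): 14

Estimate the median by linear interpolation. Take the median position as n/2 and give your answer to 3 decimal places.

75.696

Cumulative frequencies: 12, 23, 41, 64, 91, 107, 121
n = 121; position = n/2 = 60.5.
This falls in the class [74, 76): L = 74, F = 41, f = 23, h = 2.
Median ≈ 74 + ((60.5 − 41) / 23) × 2 = 75.6957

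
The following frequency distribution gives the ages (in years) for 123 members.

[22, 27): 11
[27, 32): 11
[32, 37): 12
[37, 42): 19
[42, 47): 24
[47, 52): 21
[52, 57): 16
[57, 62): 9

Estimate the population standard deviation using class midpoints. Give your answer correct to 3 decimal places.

10.030

Midpoints: 24.5, 29.5, 34.5, 39.5, 44.5, 49.5, 54.5, 59.5
n = 123, Σfm = 5273.5, mean = 42.8740
Σfm² = 238470.75
Σf(m − x̄)² = Σfm² − (Σfm)²/n = 238470.75 − 5273.5²/123 = 12374.7967
Population variance = 12374.7967 / 123 = 100.6081
Standard deviation = √100.6081 = 10.0304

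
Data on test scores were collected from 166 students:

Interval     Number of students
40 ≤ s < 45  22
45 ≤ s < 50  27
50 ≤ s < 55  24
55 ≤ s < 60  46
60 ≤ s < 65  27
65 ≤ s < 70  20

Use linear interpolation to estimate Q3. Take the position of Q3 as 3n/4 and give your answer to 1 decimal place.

Cumulative frequencies: 22, 49, 73, 119, 146, 166
n = 166; position = 3n/4 = 124.5.
This falls in the class 60 ≤ s < 65: L = 60, F = 119, f = 27, h = 5.
Upper quartile ≈ 60 + ((124.5 − 119) / 27) × 5 = 61.0185

61.0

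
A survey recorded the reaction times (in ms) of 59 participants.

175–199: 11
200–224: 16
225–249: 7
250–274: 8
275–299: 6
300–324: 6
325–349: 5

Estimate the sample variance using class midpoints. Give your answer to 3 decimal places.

2362.288

Midpoints: 187, 212, 237, 262, 287, 312, 337
n = 59, Σfm = 14483, mean = 245.4746
Σfm² = 3692221
Σf(m − x̄)² = Σfm² − (Σfm)²/n = 3692221 − 14483²/59 = 137012.7119
Sample variance = 137012.7119 / 58 = 2362.2881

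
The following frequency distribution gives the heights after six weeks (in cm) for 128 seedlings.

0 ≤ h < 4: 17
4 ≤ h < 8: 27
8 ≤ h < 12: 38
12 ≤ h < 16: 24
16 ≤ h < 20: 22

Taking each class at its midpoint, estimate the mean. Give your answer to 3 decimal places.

10.219

Midpoints: 2, 6, 10, 14, 18
Σfm = 17×2 + 27×6 + 38×10 + 24×14 + 22×18 = 1308
n = Σf = 128
Mean = 1308 / 128 = 10.2188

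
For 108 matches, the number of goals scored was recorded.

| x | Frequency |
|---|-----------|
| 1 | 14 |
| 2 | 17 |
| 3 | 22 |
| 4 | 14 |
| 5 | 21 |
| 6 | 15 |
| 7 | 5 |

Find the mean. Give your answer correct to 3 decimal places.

3.704

Values: 1, 2, 3, 4, 5, 6, 7
Σfx = 14×1 + 17×2 + 22×3 + 14×4 + 21×5 + 15×6 + 5×7 = 400
n = Σf = 108
Mean = 400 / 108 = 3.7037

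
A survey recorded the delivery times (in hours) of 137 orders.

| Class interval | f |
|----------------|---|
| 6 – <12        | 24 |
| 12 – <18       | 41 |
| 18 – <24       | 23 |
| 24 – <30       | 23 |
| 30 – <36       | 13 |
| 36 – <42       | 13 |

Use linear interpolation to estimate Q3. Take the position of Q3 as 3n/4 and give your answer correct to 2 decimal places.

Cumulative frequencies: 24, 65, 88, 111, 124, 137
n = 137; position = 3n/4 = 102.75.
This falls in the class 24 – <30: L = 24, F = 88, f = 23, h = 6.
Upper quartile ≈ 24 + ((102.75 − 88) / 23) × 6 = 27.8478

27.85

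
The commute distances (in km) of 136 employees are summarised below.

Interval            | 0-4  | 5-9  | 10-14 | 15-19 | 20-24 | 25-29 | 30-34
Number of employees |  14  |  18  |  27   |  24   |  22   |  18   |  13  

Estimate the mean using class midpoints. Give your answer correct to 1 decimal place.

Midpoints: 2, 7, 12, 17, 22, 27, 32
Σfm = 14×2 + 18×7 + 27×12 + 24×17 + 22×22 + 18×27 + 13×32 = 2272
n = Σf = 136
Mean = 2272 / 136 = 16.7059

16.7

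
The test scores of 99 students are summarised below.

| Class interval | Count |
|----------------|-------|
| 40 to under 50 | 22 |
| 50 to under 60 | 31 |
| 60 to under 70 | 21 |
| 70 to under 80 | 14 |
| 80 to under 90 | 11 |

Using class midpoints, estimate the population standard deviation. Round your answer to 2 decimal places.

Midpoints: 45, 55, 65, 75, 85
n = 99, Σfm = 6045, mean = 61.0606
Σfm² = 385275
Σf(m − x̄)² = Σfm² − (Σfm)²/n = 385275 − 6045²/99 = 16163.6364
Population variance = 16163.6364 / 99 = 163.2691
Standard deviation = √163.2691 = 12.7777

12.78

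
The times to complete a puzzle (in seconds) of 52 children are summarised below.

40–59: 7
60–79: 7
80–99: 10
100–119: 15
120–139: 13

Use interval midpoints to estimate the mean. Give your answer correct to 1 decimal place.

97.2

Midpoints: 49.5, 69.5, 89.5, 109.5, 129.5
Σfm = 7×49.5 + 7×69.5 + 10×89.5 + 15×109.5 + 13×129.5 = 5054
n = Σf = 52
Mean = 5054 / 52 = 97.1923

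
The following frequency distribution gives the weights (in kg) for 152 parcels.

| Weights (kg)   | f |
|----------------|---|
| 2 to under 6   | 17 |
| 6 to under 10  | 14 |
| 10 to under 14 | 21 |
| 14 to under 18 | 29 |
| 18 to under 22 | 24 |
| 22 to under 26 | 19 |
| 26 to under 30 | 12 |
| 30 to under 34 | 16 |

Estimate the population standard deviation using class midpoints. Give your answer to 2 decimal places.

Midpoints: 4, 8, 12, 16, 20, 24, 28, 32
n = 152, Σfm = 2680, mean = 17.6316
Σfm² = 57952
Σf(m − x̄)² = Σfm² − (Σfm)²/n = 57952 − 2680²/152 = 10699.3684
Population variance = 10699.3684 / 152 = 70.3906
Standard deviation = √70.3906 = 8.3899

8.39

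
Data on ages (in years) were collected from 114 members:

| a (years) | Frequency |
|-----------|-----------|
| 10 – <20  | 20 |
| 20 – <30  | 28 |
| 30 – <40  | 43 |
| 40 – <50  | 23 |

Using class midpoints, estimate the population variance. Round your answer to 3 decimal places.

Midpoints: 15, 25, 35, 45
n = 114, Σfm = 3540, mean = 31.0526
Σfm² = 121250
Σf(m − x̄)² = Σfm² − (Σfm)²/n = 121250 − 3540²/114 = 11323.6842
Population variance = 11323.6842 / 114 = 99.3306

99.331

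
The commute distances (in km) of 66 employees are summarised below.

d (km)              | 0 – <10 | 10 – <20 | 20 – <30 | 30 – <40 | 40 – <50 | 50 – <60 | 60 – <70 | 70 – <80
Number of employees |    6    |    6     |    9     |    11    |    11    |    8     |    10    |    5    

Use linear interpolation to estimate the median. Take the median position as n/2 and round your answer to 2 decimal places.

40.91

Cumulative frequencies: 6, 12, 21, 32, 43, 51, 61, 66
n = 66; position = n/2 = 33.
This falls in the class 40 – <50: L = 40, F = 32, f = 11, h = 10.
Median ≈ 40 + ((33 − 32) / 11) × 10 = 40.9091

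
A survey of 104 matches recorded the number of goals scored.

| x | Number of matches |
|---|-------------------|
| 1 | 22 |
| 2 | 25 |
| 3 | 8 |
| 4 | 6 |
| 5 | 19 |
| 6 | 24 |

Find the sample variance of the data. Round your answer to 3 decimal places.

3.784

Values: 1, 2, 3, 4, 5, 6
n = 104, Σfx = 359, mean = 3.4519
Σfx² = 1629
Σf(x − x̄)² = Σfx² − (Σfx)²/n = 1629 − 359²/104 = 389.7596
Sample variance = 389.7596 / 103 = 3.7841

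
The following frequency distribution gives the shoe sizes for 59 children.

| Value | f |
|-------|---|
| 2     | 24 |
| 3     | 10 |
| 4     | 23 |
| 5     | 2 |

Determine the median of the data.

Cumulative frequencies: 24, 34, 57, 59
n = 59, so the median is the value in position (n+1)/2 = 30.
Position 30 falls at value 3.

3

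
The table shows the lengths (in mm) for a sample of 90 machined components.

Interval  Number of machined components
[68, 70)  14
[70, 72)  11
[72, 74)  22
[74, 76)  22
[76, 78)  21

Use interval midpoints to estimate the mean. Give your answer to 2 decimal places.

Midpoints: 69, 71, 73, 75, 77
Σfm = 14×69 + 11×71 + 22×73 + 22×75 + 21×77 = 6620
n = Σf = 90
Mean = 6620 / 90 = 73.5556

73.56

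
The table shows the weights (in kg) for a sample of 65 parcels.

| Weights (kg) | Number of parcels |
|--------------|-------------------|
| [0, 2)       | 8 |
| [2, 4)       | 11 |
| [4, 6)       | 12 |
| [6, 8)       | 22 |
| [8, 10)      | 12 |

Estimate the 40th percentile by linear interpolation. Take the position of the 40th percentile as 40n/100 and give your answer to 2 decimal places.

5.17

Cumulative frequencies: 8, 19, 31, 53, 65
n = 65; position = 40n/100 = 26.
This falls in the class [4, 6): L = 4, F = 19, f = 12, h = 2.
40th percentile ≈ 4 + ((26 − 19) / 12) × 2 = 5.1667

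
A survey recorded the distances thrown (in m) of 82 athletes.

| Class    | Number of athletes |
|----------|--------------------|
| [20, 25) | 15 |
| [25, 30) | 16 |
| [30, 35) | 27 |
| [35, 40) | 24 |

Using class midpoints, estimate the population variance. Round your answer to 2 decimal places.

Midpoints: 22.5, 27.5, 32.5, 37.5
n = 82, Σfm = 2555, mean = 31.1585
Σfm² = 81962.5
Σf(m − x̄)² = Σfm² − (Σfm)²/n = 81962.5 − 2555²/82 = 2352.4390
Population variance = 2352.4390 / 82 = 28.6883

28.69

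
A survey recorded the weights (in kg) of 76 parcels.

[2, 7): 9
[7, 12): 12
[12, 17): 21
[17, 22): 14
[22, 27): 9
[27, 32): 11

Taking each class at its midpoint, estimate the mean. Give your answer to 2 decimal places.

Midpoints: 4.5, 9.5, 14.5, 19.5, 24.5, 29.5
Σfm = 9×4.5 + 12×9.5 + 21×14.5 + 14×19.5 + 9×24.5 + 11×29.5 = 1277
n = Σf = 76
Mean = 1277 / 76 = 16.8026

16.80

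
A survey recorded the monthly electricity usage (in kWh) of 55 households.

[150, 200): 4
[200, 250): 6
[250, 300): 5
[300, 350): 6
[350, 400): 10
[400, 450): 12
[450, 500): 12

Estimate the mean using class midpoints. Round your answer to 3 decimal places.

Midpoints: 175, 225, 275, 325, 375, 425, 475
Σfm = 4×175 + 6×225 + 5×275 + 6×325 + 10×375 + 12×425 + 12×475 = 19925
n = Σf = 55
Mean = 19925 / 55 = 362.2727

362.273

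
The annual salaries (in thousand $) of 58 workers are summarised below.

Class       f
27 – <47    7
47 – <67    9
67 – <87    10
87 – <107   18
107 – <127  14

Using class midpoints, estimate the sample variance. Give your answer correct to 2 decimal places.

Midpoints: 37, 57, 77, 97, 117
n = 58, Σfm = 4926, mean = 84.9310
Σfm² = 459122
Σf(m − x̄)² = Σfm² − (Σfm)²/n = 459122 − 4926²/58 = 40751.7241
Sample variance = 40751.7241 / 57 = 714.9425

714.94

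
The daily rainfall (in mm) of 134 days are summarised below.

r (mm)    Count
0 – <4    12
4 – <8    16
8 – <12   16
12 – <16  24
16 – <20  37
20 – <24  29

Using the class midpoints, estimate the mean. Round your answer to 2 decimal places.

Midpoints: 2, 6, 10, 14, 18, 22
Σfm = 12×2 + 16×6 + 16×10 + 24×14 + 37×18 + 29×22 = 1920
n = Σf = 134
Mean = 1920 / 134 = 14.3284

14.33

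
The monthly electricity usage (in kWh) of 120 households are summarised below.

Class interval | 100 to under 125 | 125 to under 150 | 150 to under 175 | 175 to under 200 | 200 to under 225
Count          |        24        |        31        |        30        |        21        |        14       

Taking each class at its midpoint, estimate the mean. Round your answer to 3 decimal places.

Midpoints: 112.5, 137.5, 162.5, 187.5, 212.5
Σfm = 24×112.5 + 31×137.5 + 30×162.5 + 21×187.5 + 14×212.5 = 18750
n = Σf = 120
Mean = 18750 / 120 = 156.2500

156.250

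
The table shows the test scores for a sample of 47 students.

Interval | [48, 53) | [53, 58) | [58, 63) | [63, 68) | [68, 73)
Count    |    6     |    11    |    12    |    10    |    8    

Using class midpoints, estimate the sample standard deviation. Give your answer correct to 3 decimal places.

6.461

Midpoints: 50.5, 55.5, 60.5, 65.5, 70.5
n = 47, Σfm = 2858.5, mean = 60.8191
Σfm² = 175771.75
Σf(m − x̄)² = Σfm² − (Σfm)²/n = 175771.75 − 2858.5²/47 = 1920.2128
Sample variance = 1920.2128 / 46 = 41.7438
Standard deviation = √41.7438 = 6.4609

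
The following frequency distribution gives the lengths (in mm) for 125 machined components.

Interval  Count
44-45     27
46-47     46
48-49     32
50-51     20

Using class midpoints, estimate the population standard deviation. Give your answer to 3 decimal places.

1.982

Midpoints: 44.5, 46.5, 48.5, 50.5
n = 125, Σfm = 5902.5, mean = 47.2200
Σfm² = 279207.25
Σf(m − x̄)² = Σfm² − (Σfm)²/n = 279207.25 − 5902.5²/125 = 491.2000
Population variance = 491.2000 / 125 = 3.9296
Standard deviation = √3.9296 = 1.9823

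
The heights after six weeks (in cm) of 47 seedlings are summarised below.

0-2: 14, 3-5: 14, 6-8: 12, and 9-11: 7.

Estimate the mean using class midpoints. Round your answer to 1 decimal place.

Midpoints: 1, 4, 7, 10
Σfm = 14×1 + 14×4 + 12×7 + 7×10 = 224
n = Σf = 47
Mean = 224 / 47 = 4.7660

4.8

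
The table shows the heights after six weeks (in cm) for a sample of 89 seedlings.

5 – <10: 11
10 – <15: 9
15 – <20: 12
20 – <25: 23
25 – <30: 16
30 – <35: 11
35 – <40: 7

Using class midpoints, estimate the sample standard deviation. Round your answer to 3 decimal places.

Midpoints: 7.5, 12.5, 17.5, 22.5, 27.5, 32.5, 37.5
n = 89, Σfm = 1982.5, mean = 22.2753
Σfm² = 50906.25
Σf(m − x̄)² = Σfm² − (Σfm)²/n = 50906.25 − 1982.5²/89 = 6745.5056
Sample variance = 6745.5056 / 88 = 76.6535
Standard deviation = √76.6535 = 8.7552

8.755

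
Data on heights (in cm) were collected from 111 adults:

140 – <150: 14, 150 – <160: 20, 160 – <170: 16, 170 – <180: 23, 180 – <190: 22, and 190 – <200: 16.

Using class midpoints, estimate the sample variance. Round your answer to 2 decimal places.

Midpoints: 145, 155, 165, 175, 185, 195
n = 111, Σfm = 18985, mean = 171.0360
Σfm² = 3276175
Σf(m − x̄)² = Σfm² − (Σfm)²/n = 3276175 − 18985²/111 = 29055.8559
Sample variance = 29055.8559 / 110 = 264.1441

264.14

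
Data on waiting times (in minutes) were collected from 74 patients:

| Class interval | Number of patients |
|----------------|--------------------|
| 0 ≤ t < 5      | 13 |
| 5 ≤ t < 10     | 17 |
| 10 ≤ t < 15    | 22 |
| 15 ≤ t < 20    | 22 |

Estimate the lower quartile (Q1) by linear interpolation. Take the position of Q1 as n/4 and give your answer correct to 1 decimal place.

Cumulative frequencies: 13, 30, 52, 74
n = 74; position = n/4 = 18.5.
This falls in the class 5 ≤ t < 10: L = 5, F = 13, f = 17, h = 5.
Lower quartile ≈ 5 + ((18.5 − 13) / 17) × 5 = 6.6176

6.6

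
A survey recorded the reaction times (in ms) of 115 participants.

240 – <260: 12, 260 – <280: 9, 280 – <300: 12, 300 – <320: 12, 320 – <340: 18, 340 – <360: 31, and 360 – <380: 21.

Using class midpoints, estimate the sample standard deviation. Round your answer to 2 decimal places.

Midpoints: 250, 270, 290, 310, 330, 350, 370
n = 115, Σfm = 37190, mean = 323.3913
Σfm² = 12201100
Σf(m − x̄)² = Σfm² − (Σfm)²/n = 12201100 − 37190²/115 = 174177.3913
Sample variance = 174177.3913 / 114 = 1527.8719
Standard deviation = √1527.8719 = 39.0880

39.09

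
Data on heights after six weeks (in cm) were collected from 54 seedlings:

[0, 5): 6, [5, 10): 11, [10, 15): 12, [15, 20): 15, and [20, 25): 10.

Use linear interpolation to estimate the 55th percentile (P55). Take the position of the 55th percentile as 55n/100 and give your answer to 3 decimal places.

Cumulative frequencies: 6, 17, 29, 44, 54
n = 54; position = 55n/100 = 29.7.
This falls in the class [15, 20): L = 15, F = 29, f = 15, h = 5.
55th percentile ≈ 15 + ((29.7 − 29) / 15) × 5 = 15.2333

15.233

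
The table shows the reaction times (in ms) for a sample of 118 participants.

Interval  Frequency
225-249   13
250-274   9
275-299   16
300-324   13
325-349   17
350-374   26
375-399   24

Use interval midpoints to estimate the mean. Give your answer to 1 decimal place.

326.4

Midpoints: 237, 262, 287, 312, 337, 362, 387
Σfm = 13×237 + 9×262 + 16×287 + 13×312 + 17×337 + 26×362 + 24×387 = 38516
n = Σf = 118
Mean = 38516 / 118 = 326.4068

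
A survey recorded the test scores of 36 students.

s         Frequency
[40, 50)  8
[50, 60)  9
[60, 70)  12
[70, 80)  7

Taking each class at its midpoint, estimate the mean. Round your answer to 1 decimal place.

Midpoints: 45, 55, 65, 75
Σfm = 8×45 + 9×55 + 12×65 + 7×75 = 2160
n = Σf = 36
Mean = 2160 / 36 = 60.0000

60.0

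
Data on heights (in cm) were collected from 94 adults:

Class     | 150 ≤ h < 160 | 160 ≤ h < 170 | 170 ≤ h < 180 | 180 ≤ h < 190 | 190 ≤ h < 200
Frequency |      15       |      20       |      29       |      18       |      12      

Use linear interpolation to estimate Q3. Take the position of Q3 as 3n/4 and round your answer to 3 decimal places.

Cumulative frequencies: 15, 35, 64, 82, 94
n = 94; position = 3n/4 = 70.5.
This falls in the class 180 ≤ h < 190: L = 180, F = 64, f = 18, h = 10.
Upper quartile ≈ 180 + ((70.5 − 64) / 18) × 10 = 183.6111

183.611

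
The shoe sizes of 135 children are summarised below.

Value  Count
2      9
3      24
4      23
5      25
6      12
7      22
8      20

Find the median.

5

Cumulative frequencies: 9, 33, 56, 81, 93, 115, 135
n = 135, so the median is the value in position (n+1)/2 = 68.
Position 68 falls at value 5.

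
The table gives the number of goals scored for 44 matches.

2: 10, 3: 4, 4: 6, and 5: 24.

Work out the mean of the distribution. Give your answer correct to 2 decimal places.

4.00

Values: 2, 3, 4, 5
Σfx = 10×2 + 4×3 + 6×4 + 24×5 = 176
n = Σf = 44
Mean = 176 / 44 = 4.0000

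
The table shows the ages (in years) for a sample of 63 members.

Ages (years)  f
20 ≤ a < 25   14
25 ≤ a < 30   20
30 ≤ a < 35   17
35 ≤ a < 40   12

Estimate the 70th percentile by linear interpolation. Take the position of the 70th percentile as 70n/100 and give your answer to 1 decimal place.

Cumulative frequencies: 14, 34, 51, 63
n = 63; position = 70n/100 = 44.1.
This falls in the class 30 ≤ a < 35: L = 30, F = 34, f = 17, h = 5.
70th percentile ≈ 30 + ((44.1 − 34) / 17) × 5 = 32.9706

33.0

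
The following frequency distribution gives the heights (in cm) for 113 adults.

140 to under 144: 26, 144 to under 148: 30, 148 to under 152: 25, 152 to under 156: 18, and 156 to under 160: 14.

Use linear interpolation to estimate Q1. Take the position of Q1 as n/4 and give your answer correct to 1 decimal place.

Cumulative frequencies: 26, 56, 81, 99, 113
n = 113; position = n/4 = 28.25.
This falls in the class 144 to under 148: L = 144, F = 26, f = 30, h = 4.
Lower quartile ≈ 144 + ((28.25 − 26) / 30) × 4 = 144.3000

144.3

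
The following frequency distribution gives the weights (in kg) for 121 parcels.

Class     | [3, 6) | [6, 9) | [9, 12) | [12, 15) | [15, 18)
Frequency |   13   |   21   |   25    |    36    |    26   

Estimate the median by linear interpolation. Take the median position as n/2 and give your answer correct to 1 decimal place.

12.1

Cumulative frequencies: 13, 34, 59, 95, 121
n = 121; position = n/2 = 60.5.
This falls in the class [12, 15): L = 12, F = 59, f = 36, h = 3.
Median ≈ 12 + ((60.5 − 59) / 36) × 3 = 12.1250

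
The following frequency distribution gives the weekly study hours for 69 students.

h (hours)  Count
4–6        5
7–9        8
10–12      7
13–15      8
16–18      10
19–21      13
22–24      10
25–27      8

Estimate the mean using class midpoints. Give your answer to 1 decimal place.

Midpoints: 5, 8, 11, 14, 17, 20, 23, 26
Σfm = 5×5 + 8×8 + 7×11 + 8×14 + 10×17 + 13×20 + 10×23 + 8×26 = 1146
n = Σf = 69
Mean = 1146 / 69 = 16.6087

16.6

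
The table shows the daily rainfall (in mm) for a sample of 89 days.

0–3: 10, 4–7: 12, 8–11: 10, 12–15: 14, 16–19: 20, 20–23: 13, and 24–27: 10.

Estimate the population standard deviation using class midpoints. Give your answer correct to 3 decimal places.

7.446

Midpoints: 1.5, 5.5, 9.5, 13.5, 17.5, 21.5, 25.5
n = 89, Σfm = 1249.5, mean = 14.0393
Σfm² = 22476.25
Σf(m − x̄)² = Σfm² − (Σfm)²/n = 22476.25 − 1249.5²/89 = 4934.1124
Population variance = 4934.1124 / 89 = 55.4395
Standard deviation = √55.4395 = 7.4458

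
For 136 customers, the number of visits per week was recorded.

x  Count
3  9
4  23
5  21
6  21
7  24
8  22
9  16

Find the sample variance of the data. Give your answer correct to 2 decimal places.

Values: 3, 4, 5, 6, 7, 8, 9
n = 136, Σfx = 838, mean = 6.1618
Σfx² = 5610
Σf(x − x̄)² = Σfx² − (Σfx)²/n = 5610 − 838²/136 = 446.4412
Sample variance = 446.4412 / 135 = 3.3070

3.31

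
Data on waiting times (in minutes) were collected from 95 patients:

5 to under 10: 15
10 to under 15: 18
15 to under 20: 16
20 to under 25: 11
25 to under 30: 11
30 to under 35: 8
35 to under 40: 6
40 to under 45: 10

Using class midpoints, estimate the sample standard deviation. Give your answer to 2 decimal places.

11.28

Midpoints: 7.5, 12.5, 17.5, 22.5, 27.5, 32.5, 37.5, 42.5
n = 95, Σfm = 2077.5, mean = 21.8684
Σfm² = 57393.75
Σf(m − x̄)² = Σfm² − (Σfm)²/n = 57393.75 − 2077.5²/95 = 11962.1053
Sample variance = 11962.1053 / 94 = 127.2564
Standard deviation = √127.2564 = 11.2808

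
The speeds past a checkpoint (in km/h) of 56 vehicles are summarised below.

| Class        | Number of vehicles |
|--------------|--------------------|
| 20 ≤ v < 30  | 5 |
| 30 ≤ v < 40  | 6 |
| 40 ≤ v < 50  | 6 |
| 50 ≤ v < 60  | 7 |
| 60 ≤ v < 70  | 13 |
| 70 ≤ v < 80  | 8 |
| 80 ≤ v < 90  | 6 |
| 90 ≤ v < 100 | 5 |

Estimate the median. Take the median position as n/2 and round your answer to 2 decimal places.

63.08

Cumulative frequencies: 5, 11, 17, 24, 37, 45, 51, 56
n = 56; position = n/2 = 28.
This falls in the class 60 ≤ v < 70: L = 60, F = 24, f = 13, h = 10.
Median ≈ 60 + ((28 − 24) / 13) × 10 = 63.0769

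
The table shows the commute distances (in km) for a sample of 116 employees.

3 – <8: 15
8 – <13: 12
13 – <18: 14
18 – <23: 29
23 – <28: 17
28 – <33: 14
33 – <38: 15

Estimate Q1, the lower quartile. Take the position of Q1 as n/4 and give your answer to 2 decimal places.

Cumulative frequencies: 15, 27, 41, 70, 87, 101, 116
n = 116; position = n/4 = 29.
This falls in the class 13 – <18: L = 13, F = 27, f = 14, h = 5.
Lower quartile ≈ 13 + ((29 − 27) / 14) × 5 = 13.7143

13.71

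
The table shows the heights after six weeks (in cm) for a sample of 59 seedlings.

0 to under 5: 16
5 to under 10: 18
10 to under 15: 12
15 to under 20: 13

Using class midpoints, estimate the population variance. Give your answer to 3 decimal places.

30.422

Midpoints: 2.5, 7.5, 12.5, 17.5
n = 59, Σfm = 552.5, mean = 9.3644
Σfm² = 6968.75
Σf(m − x̄)² = Σfm² − (Σfm)²/n = 6968.75 − 552.5²/59 = 1794.9153
Population variance = 1794.9153 / 59 = 30.4223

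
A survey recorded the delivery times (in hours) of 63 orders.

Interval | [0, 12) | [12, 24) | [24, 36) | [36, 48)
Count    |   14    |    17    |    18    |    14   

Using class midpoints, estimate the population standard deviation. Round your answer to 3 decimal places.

12.806

Midpoints: 6, 18, 30, 42
n = 63, Σfm = 1518, mean = 24.0952
Σfm² = 46908
Σf(m − x̄)² = Σfm² − (Σfm)²/n = 46908 − 1518²/63 = 10331.4286
Population variance = 10331.4286 / 63 = 163.9909
Standard deviation = √163.9909 = 12.8059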